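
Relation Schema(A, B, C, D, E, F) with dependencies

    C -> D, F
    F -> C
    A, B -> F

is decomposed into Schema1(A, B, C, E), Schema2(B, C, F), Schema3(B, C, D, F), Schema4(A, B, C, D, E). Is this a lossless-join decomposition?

Yes

Chase test. Columns are A, B, C, D, E, F; row i has aⱼ where attribute j ∈ Schemai, else bᵢⱼ.
Initial tableau (one row per fragment):
  row 1: a1 a2 a3 b14 a5 b16
  row 2: b21 a2 a3 b24 b25 a6
  row 3: b31 a2 a3 a4 b35 a6
  row 4: a1 a2 a3 a4 a5 b46
Rows 1 and 2 agree on C; apply C→D, F and equate their D, F entries.
Rows 1 and 3 agree on C; apply C→D, F and equate their D, F entries.
Rows 1 and 4 agree on C; apply C→D, F and equate their D, F entries.
Row 1 is now all distinguished symbols — the join is lossless.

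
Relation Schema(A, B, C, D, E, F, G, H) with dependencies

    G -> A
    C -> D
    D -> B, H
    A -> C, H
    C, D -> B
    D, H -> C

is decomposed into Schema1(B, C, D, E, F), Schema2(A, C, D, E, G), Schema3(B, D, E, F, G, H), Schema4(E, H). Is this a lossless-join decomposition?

Yes

Chase test. Columns are A, B, C, D, E, F, G, H; row i has aⱼ where attribute j ∈ Schemai, else bᵢⱼ.
Initial tableau (one row per fragment):
  row 1: b11 a2 a3 a4 a5 a6 b17 b18
  row 2: a1 b22 a3 a4 a5 b26 a7 b28
  row 3: b31 a2 b33 a4 a5 a6 a7 a8
  row 4: b41 b42 b43 b44 a5 b46 b47 a8
Rows 2 and 3 agree on G; apply G→A and equate their A entries.
Rows 1 and 2 agree on D; apply D→B, H and equate their B, H entries.
Rows 1 and 3 agree on D; apply D→B, H and equate their B, H entries.
Rows 2 and 3 agree on A; apply A→C, H and equate their C, H entries.
Row 3 is now all distinguished symbols — the join is lossless.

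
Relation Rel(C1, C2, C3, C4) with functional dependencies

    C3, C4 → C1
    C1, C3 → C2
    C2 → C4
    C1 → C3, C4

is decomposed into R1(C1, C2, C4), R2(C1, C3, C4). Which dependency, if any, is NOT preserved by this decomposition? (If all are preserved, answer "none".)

none

C3, C4 → C1 lies within R2.
C1, C3 → C2: restricted closure across fragments reaches C2.
C2 → C4 lies within R1.
C1 → C3, C4 lies within R2.
Every dependency is enforceable on the fragments, so the decomposition is dependency-preserving.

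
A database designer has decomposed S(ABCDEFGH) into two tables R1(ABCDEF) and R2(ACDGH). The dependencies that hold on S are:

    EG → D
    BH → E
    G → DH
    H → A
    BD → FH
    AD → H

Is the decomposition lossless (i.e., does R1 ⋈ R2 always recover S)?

Common attributes: R1 ∩ R2 = {ACD}.
Closure of {ACD}: AD → H applies, adding H. So (ACD)⁺ = {ACDH}.
The closure contains neither all of R1 = {ABCDEF} nor all of R2 = {ACDGH}, so the common attributes are not a superkey of either fragment. The join is lossy.

No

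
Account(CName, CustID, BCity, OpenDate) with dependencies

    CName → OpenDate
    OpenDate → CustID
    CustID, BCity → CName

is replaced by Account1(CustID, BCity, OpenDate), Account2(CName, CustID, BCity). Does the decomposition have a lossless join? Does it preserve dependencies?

Lossless test: (CustID, BCity)⁺ = {CName, CustID, BCity, OpenDate}, which contains all of one fragment — lossless.
Dependency preservation: the restricted closure of {CName} across the fragments never reaches {OpenDate}, so CName → OpenDate cannot be enforced without a join — not preserved.

lossless but not dependency-preserving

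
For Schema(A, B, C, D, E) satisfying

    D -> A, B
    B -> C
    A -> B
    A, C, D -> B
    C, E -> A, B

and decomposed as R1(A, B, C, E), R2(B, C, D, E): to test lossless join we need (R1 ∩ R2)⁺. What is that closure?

A, B, C, E

R1 ∩ R2 = {B, C, E}.
C, E → A, B applies, adding A
Closure: {A, B, C, E}.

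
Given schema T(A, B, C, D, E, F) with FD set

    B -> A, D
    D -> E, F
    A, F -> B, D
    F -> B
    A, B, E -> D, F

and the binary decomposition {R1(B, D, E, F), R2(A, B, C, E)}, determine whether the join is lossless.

Common attributes: R1 ∩ R2 = {B, E}.
Closure of {B, E}: B → A, D applies, adding A, D; D → E, F applies, adding F. So (B, E)⁺ = {A, B, D, E, F}.
This closure contains every attribute of R1, so R1 ∩ R2 → R1. The join is lossless.

Yes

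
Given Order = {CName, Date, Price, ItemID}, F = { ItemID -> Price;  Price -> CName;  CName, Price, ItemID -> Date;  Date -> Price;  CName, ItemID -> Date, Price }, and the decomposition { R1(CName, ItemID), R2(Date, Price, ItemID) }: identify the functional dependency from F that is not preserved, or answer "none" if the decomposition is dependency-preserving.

Check Price → CName: no single fragment contains all of {CName, Price}, and the restricted closure of {Price} across the fragments never reaches {CName}.
ItemID → Price is preserved.
CName, Price, ItemID → Date is preserved.
Date → Price is preserved.
CName, ItemID → Date, Price is preserved.

Price -> CName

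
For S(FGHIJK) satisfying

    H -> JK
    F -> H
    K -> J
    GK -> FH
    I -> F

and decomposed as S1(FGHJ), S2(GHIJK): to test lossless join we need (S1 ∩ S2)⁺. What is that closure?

S1 ∩ S2 = {GHJ}.
H → JK applies, adding K
GK → FH applies, adding F
Closure: {FGHJK}.

FGHJK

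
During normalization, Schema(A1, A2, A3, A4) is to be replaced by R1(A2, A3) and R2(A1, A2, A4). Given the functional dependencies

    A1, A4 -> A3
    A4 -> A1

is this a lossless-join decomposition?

No

Common attributes: R1 ∩ R2 = {A2}.
No dependency enlarges {A2}, so (A2)⁺ = {A2}.
The closure contains neither all of R1 = {A2, A3} nor all of R2 = {A1, A2, A4}, so the common attributes are not a superkey of either fragment. The join is lossy.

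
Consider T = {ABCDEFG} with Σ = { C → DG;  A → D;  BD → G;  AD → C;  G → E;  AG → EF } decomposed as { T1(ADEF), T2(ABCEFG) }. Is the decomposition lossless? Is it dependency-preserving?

Lossless test: (AEF)⁺ = {ACDEFG}, which contains all of one fragment — lossless.
Dependency preservation: the restricted closure of {C} across the fragments never reaches {DG}, so C → DG cannot be enforced without a join — not preserved.

lossless but not dependency-preserving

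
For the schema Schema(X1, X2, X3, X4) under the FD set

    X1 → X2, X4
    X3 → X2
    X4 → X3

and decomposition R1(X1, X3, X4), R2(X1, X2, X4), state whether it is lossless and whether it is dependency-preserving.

Lossless test: (X1, X4)⁺ = {X1, X2, X3, X4}, which contains all of one fragment — lossless.
Dependency preservation: the restricted closure of {X3} across the fragments never reaches {X2}, so X3 → X2 cannot be enforced without a join — not preserved.

lossless but not dependency-preserving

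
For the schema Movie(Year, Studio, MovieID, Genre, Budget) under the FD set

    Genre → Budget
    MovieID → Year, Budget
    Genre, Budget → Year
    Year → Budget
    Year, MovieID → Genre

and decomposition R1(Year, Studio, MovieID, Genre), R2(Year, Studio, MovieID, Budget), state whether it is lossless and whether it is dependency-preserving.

lossless and dependency-preserving

Lossless test: (Year, Studio, MovieID)⁺ = {Year, Studio, MovieID, Genre, Budget}, which contains all of one fragment — lossless.
Dependency preservation: Genre → Budget; Genre, Budget → Year are not contained in any single fragment, but the restricted closure of each left-hand side across the fragments still reaches the right-hand side; the remaining FDs each lie inside some fragment. All dependencies are preserved.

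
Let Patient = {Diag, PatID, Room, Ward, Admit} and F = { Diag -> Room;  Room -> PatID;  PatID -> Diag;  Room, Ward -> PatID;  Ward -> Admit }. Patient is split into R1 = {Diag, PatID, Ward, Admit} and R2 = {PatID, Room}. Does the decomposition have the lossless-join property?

Common attributes: R1 ∩ R2 = {PatID}.
Closure of {PatID}: PatID → Diag applies, adding Diag; Diag → Room applies, adding Room. So (PatID)⁺ = {Diag, PatID, Room}.
This closure contains every attribute of R2, so R1 ∩ R2 → R2. The join is lossless.

Yes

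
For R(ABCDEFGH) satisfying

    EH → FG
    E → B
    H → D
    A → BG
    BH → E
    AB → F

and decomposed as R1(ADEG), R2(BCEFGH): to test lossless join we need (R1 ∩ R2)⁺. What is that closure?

BEG

R1 ∩ R2 = {EG}.
E → B applies, adding B
Closure: {BEG}.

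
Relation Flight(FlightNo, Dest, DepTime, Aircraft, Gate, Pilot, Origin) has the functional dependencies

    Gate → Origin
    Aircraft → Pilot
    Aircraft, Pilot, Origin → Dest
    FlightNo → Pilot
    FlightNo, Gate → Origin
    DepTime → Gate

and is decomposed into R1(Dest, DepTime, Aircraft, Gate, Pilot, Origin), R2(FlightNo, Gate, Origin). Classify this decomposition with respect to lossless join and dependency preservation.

Lossless test: (Gate, Origin)⁺ = {Gate, Origin}, which is a superkey of neither fragment — lossy.
Dependency preservation: the restricted closure of {FlightNo} across the fragments never reaches {Pilot}, so FlightNo → Pilot cannot be enforced without a join — not preserved.

lossy and not dependency-preserving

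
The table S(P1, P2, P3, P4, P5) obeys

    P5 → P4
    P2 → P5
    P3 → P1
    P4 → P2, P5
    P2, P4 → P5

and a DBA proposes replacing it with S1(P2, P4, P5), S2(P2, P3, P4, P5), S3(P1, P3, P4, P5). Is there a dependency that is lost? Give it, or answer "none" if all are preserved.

none

P5 → P4 lies within S1.
P2 → P5 lies within S1.
P3 → P1 lies within S3.
P4 → P2, P5 lies within S1.
P2, P4 → P5 lies within S1.
Every dependency is enforceable on the fragments, so the decomposition is dependency-preserving.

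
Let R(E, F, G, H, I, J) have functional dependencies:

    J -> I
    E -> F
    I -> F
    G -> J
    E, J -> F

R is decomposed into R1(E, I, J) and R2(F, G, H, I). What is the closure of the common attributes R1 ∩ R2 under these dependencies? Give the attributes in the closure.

F, I

R1 ∩ R2 = {I}.
I → F applies, adding F
Closure: {F, I}.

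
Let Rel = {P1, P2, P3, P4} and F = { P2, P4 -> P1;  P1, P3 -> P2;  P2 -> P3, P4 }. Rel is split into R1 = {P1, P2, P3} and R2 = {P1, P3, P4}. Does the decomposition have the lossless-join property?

Common attributes: R1 ∩ R2 = {P1, P3}.
Closure of {P1, P3}: P1, P3 → P2 applies, adding P2; P2 → P3, P4 applies, adding P4. So (P1, P3)⁺ = {P1, P2, P3, P4}.
This closure contains every attribute of R1, so R1 ∩ R2 → R1. The join is lossless.

Yes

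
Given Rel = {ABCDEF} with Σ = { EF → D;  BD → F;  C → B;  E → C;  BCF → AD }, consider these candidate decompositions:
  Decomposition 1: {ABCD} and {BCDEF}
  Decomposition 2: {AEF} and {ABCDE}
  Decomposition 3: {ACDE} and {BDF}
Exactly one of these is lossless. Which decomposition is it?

Decomposition 1

Decomposition 1: common = {BCD}, closure = {ABCDF} → lossless.
Decomposition 2: common = {AE}, closure = {ABCE} → lossy.
Decomposition 3: common = {D}, closure = {D} → lossy.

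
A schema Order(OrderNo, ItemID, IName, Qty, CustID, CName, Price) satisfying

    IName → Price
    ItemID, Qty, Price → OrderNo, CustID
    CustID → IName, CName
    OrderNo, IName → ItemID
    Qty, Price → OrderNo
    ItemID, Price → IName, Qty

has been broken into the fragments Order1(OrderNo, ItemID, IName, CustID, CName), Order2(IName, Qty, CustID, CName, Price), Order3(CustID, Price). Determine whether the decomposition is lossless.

Chase test. Columns are OrderNo, ItemID, IName, Qty, CustID, CName, Price; row i has aⱼ where attribute j ∈ Orderi, else bᵢⱼ.
Initial tableau (one row per fragment):
  row 1: a1 a2 a3 b14 a5 a6 b17
  row 2: b21 b22 a3 a4 a5 a6 a7
  row 3: b31 b32 b33 b34 a5 b36 a7
Rows 1 and 2 agree on IName; apply IName→Price and equate their Price entries.
Rows 1 and 3 agree on CustID; apply CustID→IName, CName and equate their IName, CName entries.
No row becomes fully distinguished — the join is lossy.

No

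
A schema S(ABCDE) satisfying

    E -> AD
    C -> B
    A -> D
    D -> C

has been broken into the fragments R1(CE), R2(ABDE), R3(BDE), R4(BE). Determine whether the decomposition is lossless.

Chase test. Columns are ABCDE; row i has aⱼ where attribute j ∈ Ri, else bᵢⱼ.
Initial tableau (one row per fragment):
  row 1: b11 b12 a3 b14 a5
  row 2: a1 a2 b23 a4 a5
  row 3: b31 a2 b33 a4 a5
  row 4: b41 a2 b43 b44 a5
Rows 1 and 2 agree on E; apply E→AD and equate their AD entries.
Rows 1 and 3 agree on E; apply E→AD and equate their AD entries.
Rows 1 and 4 agree on E; apply E→AD and equate their AD entries.
Rows 1 and 2 agree on D; apply D→C and equate their C entries.
Rows 1 and 3 agree on D; apply D→C and equate their C entries.
Rows 1 and 4 agree on D; apply D→C and equate their C entries.
Rows 1 and 2 agree on C; apply C→B and equate their B entries.
Row 1 is now all distinguished symbols — the join is lossless.

Yes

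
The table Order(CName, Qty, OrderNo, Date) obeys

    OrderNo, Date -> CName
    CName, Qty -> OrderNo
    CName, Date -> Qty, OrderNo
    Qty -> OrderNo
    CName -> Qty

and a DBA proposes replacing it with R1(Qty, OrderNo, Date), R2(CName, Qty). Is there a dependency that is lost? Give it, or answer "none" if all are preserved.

OrderNo, Date -> CName

Check OrderNo, Date → CName: no single fragment contains all of {CName, OrderNo, Date}, and the restricted closure of {OrderNo, Date} across the fragments never reaches {CName}.
CName, Qty → OrderNo is preserved.
CName, Date → Qty, OrderNo is preserved.
Qty → OrderNo is preserved.
CName → Qty is preserved.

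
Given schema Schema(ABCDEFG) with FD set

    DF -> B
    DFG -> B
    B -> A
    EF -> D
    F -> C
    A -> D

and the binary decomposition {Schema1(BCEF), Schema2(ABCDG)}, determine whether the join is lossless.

Common attributes: Schema1 ∩ Schema2 = {BC}.
Closure of {BC}: B → A applies, adding A; A → D applies, adding D. So (BC)⁺ = {ABCD}.
The closure contains neither all of Schema1 = {BCEF} nor all of Schema2 = {ABCDG}, so the common attributes are not a superkey of either fragment. The join is lossy.

No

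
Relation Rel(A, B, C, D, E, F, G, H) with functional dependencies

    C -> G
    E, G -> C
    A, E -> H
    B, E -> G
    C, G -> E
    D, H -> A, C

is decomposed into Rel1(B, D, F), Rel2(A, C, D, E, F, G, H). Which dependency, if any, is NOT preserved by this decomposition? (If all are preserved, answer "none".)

B, E -> G

Check B, E → G: no single fragment contains all of {B, E, G}, and the restricted closure of {B, E} across the fragments never reaches {G}.
C → G is preserved.
E, G → C is preserved.
A, E → H is preserved.
C, G → E is preserved.
D, H → A, C is preserved.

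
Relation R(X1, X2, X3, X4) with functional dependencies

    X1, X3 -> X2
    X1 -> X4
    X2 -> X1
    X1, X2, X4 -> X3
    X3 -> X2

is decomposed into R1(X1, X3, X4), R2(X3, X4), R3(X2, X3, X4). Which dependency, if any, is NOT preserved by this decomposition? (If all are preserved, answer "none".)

none

X1, X3 → X2: restricted closure across fragments reaches X2.
X1 → X4 lies within R1.
X2 → X1: restricted closure across fragments reaches X1.
X1, X2, X4 → X3: restricted closure across fragments reaches X3.
X3 → X2 lies within R3.
Every dependency is enforceable on the fragments, so the decomposition is dependency-preserving.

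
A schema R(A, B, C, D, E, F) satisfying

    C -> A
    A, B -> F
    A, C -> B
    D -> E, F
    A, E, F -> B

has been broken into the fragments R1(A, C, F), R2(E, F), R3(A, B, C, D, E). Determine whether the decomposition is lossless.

Chase test. Columns are A, B, C, D, E, F; row i has aⱼ where attribute j ∈ Ri, else bᵢⱼ.
Initial tableau (one row per fragment):
  row 1: a1 b12 a3 b14 b15 a6
  row 2: b21 b22 b23 b24 a5 a6
  row 3: a1 a2 a3 a4 a5 b36
Rows 1 and 3 agree on A, C; apply A, C→B and equate their B entries.
Rows 1 and 3 agree on A, B; apply A, B→F and equate their F entries.
Row 3 is now all distinguished symbols — the join is lossless.

Yes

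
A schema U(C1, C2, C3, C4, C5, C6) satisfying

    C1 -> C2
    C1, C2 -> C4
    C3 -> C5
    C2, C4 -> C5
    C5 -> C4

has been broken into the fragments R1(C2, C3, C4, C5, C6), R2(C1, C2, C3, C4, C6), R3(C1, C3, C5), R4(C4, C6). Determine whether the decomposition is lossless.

Chase test. Columns are C1, C2, C3, C4, C5, C6; row i has aⱼ where attribute j ∈ Ri, else bᵢⱼ.
Initial tableau (one row per fragment):
  row 1: b11 a2 a3 a4 a5 a6
  row 2: a1 a2 a3 a4 b25 a6
  row 3: a1 b32 a3 b34 a5 b36
  row 4: b41 b42 b43 a4 b45 a6
Rows 2 and 3 agree on C1; apply C1→C2 and equate their C2 entries.
Rows 2 and 3 agree on C1, C2; apply C1, C2→C4 and equate their C4 entries.
Rows 1 and 2 agree on C3; apply C3→C5 and equate their C5 entries.
Row 2 is now all distinguished symbols — the join is lossless.

Yes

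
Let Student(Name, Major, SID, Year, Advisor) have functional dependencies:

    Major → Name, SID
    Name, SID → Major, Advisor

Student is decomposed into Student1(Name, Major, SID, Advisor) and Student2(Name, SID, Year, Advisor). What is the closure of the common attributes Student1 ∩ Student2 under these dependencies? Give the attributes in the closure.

Name, Major, SID, Advisor

Student1 ∩ Student2 = {Name, SID, Advisor}.
Name, SID → Major, Advisor applies, adding Major
Closure: {Name, Major, SID, Advisor}.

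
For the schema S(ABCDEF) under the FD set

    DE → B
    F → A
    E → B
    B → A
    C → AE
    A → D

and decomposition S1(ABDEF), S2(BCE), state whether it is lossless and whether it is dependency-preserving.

Lossless test: (BE)⁺ = {ABDE}, which is a superkey of neither fragment — lossy.
Dependency preservation: C → AE is not contained in any single fragment, but the restricted closure of its left-hand side across the fragments still reaches the right-hand side; the remaining FDs each lie inside some fragment. All dependencies are preserved.

lossy but dependency-preserving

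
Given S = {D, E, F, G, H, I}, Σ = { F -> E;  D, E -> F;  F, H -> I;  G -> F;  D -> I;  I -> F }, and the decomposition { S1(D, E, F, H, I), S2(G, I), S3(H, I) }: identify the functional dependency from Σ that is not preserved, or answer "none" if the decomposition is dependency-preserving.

Check G → F: no single fragment contains all of {F, G}, and the restricted closure of {G} across the fragments never reaches {F}.
F → E is preserved.
D, E → F is preserved.
F, H → I is preserved.
D → I is preserved.
I → F is preserved.

G -> F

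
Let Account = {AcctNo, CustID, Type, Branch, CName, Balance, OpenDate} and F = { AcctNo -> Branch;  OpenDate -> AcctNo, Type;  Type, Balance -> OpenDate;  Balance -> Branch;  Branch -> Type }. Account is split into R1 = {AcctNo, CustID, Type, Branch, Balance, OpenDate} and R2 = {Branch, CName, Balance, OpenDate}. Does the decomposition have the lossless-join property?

No

Common attributes: R1 ∩ R2 = {Branch, Balance, OpenDate}.
Closure of {Branch, Balance, OpenDate}: OpenDate → AcctNo, Type applies, adding AcctNo, Type. So (Branch, Balance, OpenDate)⁺ = {AcctNo, Type, Branch, Balance, OpenDate}.
The closure contains neither all of R1 = {AcctNo, CustID, Type, Branch, Balance, OpenDate} nor all of R2 = {Branch, CName, Balance, OpenDate}, so the common attributes are not a superkey of either fragment. The join is lossy.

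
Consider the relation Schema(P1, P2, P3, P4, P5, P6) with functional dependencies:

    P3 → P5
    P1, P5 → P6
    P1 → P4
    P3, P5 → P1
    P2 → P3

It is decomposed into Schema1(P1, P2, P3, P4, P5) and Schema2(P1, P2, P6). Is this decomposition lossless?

Common attributes: Schema1 ∩ Schema2 = {P1, P2}.
Closure of {P1, P2}: P1 → P4 applies, adding P4; P2 → P3 applies, adding P3; P3 → P5 applies, adding P5; P1, P5 → P6 applies, adding P6. So (P1, P2)⁺ = {P1, P2, P3, P4, P5, P6}.
This closure contains every attribute of Schema1, so Schema1 ∩ Schema2 → Schema1. The join is lossless.

Yes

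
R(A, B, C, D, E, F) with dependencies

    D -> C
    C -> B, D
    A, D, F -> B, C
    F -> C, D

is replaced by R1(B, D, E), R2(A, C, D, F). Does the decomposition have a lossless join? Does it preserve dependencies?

Lossless test: (D)⁺ = {B, C, D}, which is a superkey of neither fragment — lossy.
Dependency preservation: C → B, D; A, D, F → B, C are not contained in any single fragment, but the restricted closure of each left-hand side across the fragments still reaches the right-hand side; the remaining FDs each lie inside some fragment. All dependencies are preserved.

lossy but dependency-preserving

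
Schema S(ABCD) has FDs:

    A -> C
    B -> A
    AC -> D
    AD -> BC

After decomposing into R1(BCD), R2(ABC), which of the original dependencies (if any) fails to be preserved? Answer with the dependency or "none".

A → C lies within R2.
B → A lies within R2.
AC → D: restricted closure across fragments reaches D.
AD → BC: restricted closure across fragments reaches BC.
Every dependency is enforceable on the fragments, so the decomposition is dependency-preserving.

none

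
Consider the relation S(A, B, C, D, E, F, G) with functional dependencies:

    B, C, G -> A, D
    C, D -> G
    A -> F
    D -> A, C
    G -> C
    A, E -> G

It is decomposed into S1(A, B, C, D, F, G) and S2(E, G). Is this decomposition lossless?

Common attributes: S1 ∩ S2 = {G}.
Closure of {G}: G → C applies, adding C. So (G)⁺ = {C, G}.
The closure contains neither all of S1 = {A, B, C, D, F, G} nor all of S2 = {E, G}, so the common attributes are not a superkey of either fragment. The join is lossy.

No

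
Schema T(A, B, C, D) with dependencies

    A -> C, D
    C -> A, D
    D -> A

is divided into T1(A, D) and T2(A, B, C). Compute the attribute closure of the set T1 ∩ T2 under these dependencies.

T1 ∩ T2 = {A}.
A → C, D applies, adding C, D
Closure: {A, C, D}.

A, C, D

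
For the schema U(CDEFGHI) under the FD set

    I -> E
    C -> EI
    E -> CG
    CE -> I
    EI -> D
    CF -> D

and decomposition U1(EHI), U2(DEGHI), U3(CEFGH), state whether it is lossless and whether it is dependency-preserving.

Lossless test (chase): Rows 1 and 2 agree on E; apply E→CG and equate their CG entries. Rows 1 and 3 agree on E; apply E→CG and equate their CG entries. Rows 1 and 3 agree on CE; apply CE→I and equate their I entries. Rows 1 and 2 agree on EI; apply EI→D and equate their D entries. Rows 1 and 3 agree on EI; apply EI→D and equate their D entries. Row 3 is now all distinguished symbols — the join is lossless.
Dependency preservation: C → EI; CE → I; CF → D are not contained in any single fragment, but the restricted closure of each left-hand side across the fragments still reaches the right-hand side; the remaining FDs each lie inside some fragment. All dependencies are preserved.

lossless and dependency-preserving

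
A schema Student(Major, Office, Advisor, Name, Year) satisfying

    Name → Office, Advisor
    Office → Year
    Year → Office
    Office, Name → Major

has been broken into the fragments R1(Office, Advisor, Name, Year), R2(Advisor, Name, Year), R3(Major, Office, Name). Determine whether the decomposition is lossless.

Chase test. Columns are Major, Office, Advisor, Name, Year; row i has aⱼ where attribute j ∈ Ri, else bᵢⱼ.
Initial tableau (one row per fragment):
  row 1: b11 a2 a3 a4 a5
  row 2: b21 b22 a3 a4 a5
  row 3: a1 a2 b33 a4 b35
Rows 1 and 2 agree on Name; apply Name→Office, Advisor and equate their Office, Advisor entries.
Rows 1 and 3 agree on Name; apply Name→Office, Advisor and equate their Office, Advisor entries.
Rows 1 and 3 agree on Office; apply Office→Year and equate their Year entries.
Rows 1 and 2 agree on Office, Name; apply Office, Name→Major and equate their Major entries.
Rows 1 and 3 agree on Office, Name; apply Office, Name→Major and equate their Major entries.
Row 1 is now all distinguished symbols — the join is lossless.

Yes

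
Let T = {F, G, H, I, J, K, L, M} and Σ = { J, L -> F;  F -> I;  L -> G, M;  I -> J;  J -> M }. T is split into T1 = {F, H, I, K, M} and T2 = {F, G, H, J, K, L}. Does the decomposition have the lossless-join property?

Yes

Common attributes: T1 ∩ T2 = {F, H, K}.
Closure of {F, H, K}: F → I applies, adding I; I → J applies, adding J; J → M applies, adding M. So (F, H, K)⁺ = {F, H, I, J, K, M}.
This closure contains every attribute of T1, so T1 ∩ T2 → T1. The join is lossless.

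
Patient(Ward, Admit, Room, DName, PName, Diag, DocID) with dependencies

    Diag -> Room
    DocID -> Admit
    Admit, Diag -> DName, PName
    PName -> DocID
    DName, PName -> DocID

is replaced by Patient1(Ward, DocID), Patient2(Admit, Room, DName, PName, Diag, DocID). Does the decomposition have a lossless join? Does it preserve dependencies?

lossy but dependency-preserving

Lossless test: (DocID)⁺ = {Admit, DocID}, which is a superkey of neither fragment — lossy.
Dependency preservation: every FD's attributes lie within a single fragment, so each can be enforced locally — preserved.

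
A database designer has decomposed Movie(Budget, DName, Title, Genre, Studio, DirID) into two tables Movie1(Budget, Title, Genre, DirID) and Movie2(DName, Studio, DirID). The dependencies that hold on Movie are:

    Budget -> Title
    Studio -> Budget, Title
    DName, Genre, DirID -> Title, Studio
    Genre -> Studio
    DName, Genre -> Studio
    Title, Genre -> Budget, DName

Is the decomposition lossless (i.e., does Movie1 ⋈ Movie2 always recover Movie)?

Common attributes: Movie1 ∩ Movie2 = {DirID}.
No dependency enlarges {DirID}, so (DirID)⁺ = {DirID}.
The closure contains neither all of Movie1 = {Budget, Title, Genre, DirID} nor all of Movie2 = {DName, Studio, DirID}, so the common attributes are not a superkey of either fragment. The join is lossy.

No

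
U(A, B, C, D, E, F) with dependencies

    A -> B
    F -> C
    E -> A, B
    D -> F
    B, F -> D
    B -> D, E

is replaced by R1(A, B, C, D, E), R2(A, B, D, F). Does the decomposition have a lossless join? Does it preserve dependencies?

lossless but not dependency-preserving

Lossless test: (A, B, D)⁺ = {A, B, C, D, E, F}, which contains all of one fragment — lossless.
Dependency preservation: the restricted closure of {F} across the fragments never reaches {C}, so F → C cannot be enforced without a join — not preserved.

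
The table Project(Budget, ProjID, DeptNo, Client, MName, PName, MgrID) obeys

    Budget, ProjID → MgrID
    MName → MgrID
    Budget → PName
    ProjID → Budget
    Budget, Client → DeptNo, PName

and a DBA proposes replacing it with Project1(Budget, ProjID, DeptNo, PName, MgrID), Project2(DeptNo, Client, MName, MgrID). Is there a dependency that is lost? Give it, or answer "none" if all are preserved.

Budget, Client → DeptNo, PName

Check Budget, Client → DeptNo, PName: no single fragment contains all of {Budget, DeptNo, Client, PName}, and the restricted closure of {Budget, Client} across the fragments never reaches {DeptNo, PName}.
Budget, ProjID → MgrID is preserved.
MName → MgrID is preserved.
Budget → PName is preserved.
ProjID → Budget is preserved.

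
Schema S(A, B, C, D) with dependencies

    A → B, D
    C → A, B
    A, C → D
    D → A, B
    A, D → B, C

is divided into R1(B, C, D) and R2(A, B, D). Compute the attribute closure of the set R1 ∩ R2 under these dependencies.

A, B, C, D

R1 ∩ R2 = {B, D}.
D → A, B applies, adding A
A, D → B, C applies, adding C
Closure: {A, B, C, D}.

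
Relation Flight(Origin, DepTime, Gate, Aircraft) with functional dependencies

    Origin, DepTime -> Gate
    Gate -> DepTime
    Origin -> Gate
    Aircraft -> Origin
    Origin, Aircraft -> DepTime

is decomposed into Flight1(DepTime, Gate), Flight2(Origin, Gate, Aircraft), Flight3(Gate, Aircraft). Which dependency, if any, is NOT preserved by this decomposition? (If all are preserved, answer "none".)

Origin, DepTime → Gate: restricted closure across fragments reaches Gate.
Gate → DepTime lies within Flight1.
Origin → Gate lies within Flight2.
Aircraft → Origin lies within Flight2.
Origin, Aircraft → DepTime: restricted closure across fragments reaches DepTime.
Every dependency is enforceable on the fragments, so the decomposition is dependency-preserving.

none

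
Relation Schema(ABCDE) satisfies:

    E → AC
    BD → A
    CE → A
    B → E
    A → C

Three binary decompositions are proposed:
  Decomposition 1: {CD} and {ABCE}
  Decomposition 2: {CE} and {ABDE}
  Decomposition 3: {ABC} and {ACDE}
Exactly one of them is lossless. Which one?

Decomposition 1: common = {C}, closure = {C} → lossy.
Decomposition 2: common = {E}, closure = {ACE} → lossless.
Decomposition 3: common = {AC}, closure = {AC} → lossy.

Decomposition 2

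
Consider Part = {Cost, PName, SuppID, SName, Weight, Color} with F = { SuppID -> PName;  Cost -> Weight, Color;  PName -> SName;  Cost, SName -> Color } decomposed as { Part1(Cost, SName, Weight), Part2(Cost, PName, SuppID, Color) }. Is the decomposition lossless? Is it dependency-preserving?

Lossless test: (Cost)⁺ = {Cost, Weight, Color}, which is a superkey of neither fragment — lossy.
Dependency preservation: the restricted closure of {PName} across the fragments never reaches {SName}, so PName → SName cannot be enforced without a join — not preserved.

lossy and not dependency-preserving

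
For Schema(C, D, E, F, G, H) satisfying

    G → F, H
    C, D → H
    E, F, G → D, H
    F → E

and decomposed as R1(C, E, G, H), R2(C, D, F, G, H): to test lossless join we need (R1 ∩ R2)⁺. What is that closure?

C, D, E, F, G, H

R1 ∩ R2 = {C, G, H}.
G → F, H applies, adding F
F → E applies, adding E
E, F, G → D, H applies, adding D
Closure: {C, D, E, F, G, H}.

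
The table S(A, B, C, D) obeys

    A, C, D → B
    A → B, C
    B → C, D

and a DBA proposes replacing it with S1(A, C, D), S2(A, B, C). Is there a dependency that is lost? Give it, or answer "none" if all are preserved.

Check B → C, D: no single fragment contains all of {B, C, D}, and the restricted closure of {B} across the fragments never reaches {C, D}.
A, C, D → B is preserved.
A → B, C is preserved.

B → C, D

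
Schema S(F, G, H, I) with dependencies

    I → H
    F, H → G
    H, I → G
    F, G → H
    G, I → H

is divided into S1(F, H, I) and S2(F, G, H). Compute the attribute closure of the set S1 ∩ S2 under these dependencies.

F, G, H

S1 ∩ S2 = {F, H}.
F, H → G applies, adding G
Closure: {F, G, H}.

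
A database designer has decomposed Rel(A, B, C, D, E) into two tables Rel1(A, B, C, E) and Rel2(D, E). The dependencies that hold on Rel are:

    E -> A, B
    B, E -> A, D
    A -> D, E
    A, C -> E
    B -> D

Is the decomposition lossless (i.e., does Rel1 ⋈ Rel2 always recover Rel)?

Yes

Common attributes: Rel1 ∩ Rel2 = {E}.
Closure of {E}: E → A, B applies, adding A, B; B, E → A, D applies, adding D. So (E)⁺ = {A, B, D, E}.
This closure contains every attribute of Rel2, so Rel1 ∩ Rel2 → Rel2. The join is lossless.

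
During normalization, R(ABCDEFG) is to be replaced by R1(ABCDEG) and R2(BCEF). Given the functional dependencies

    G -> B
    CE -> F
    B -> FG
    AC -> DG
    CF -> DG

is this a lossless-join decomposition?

Common attributes: R1 ∩ R2 = {BCE}.
Closure of {BCE}: CE → F applies, adding F; B → FG applies, adding G; CF → DG applies, adding D. So (BCE)⁺ = {BCDEFG}.
This closure contains every attribute of R2, so R1 ∩ R2 → R2. The join is lossless.

Yes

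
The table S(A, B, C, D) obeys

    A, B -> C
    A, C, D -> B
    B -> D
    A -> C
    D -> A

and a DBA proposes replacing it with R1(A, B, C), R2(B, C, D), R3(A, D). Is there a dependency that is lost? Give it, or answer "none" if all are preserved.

none

A, B → C lies within R1.
A, C, D → B: restricted closure across fragments reaches B.
B → D lies within R2.
A → C lies within R1.
D → A lies within R3.
Every dependency is enforceable on the fragments, so the decomposition is dependency-preserving.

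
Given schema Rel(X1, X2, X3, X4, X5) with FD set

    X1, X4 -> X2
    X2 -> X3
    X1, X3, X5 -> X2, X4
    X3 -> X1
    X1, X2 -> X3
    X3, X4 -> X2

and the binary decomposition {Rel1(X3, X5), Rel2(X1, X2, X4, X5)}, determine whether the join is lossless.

No

Common attributes: Rel1 ∩ Rel2 = {X5}.
No dependency enlarges {X5}, so (X5)⁺ = {X5}.
The closure contains neither all of Rel1 = {X3, X5} nor all of Rel2 = {X1, X2, X4, X5}, so the common attributes are not a superkey of either fragment. The join is lossy.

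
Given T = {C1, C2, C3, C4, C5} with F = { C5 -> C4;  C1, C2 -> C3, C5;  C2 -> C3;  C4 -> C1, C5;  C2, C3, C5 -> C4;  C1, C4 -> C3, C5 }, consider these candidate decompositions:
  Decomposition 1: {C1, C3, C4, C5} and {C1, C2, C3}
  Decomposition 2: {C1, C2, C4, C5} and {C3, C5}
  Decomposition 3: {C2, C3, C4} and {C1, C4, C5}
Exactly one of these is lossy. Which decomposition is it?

Decomposition 1: common = {C1, C3}, closure = {C1, C3} → lossy.
Decomposition 2: common = {C5}, closure = {C1, C3, C4, C5} → lossless.
Decomposition 3: common = {C4}, closure = {C1, C3, C4, C5} → lossless.

Decomposition 1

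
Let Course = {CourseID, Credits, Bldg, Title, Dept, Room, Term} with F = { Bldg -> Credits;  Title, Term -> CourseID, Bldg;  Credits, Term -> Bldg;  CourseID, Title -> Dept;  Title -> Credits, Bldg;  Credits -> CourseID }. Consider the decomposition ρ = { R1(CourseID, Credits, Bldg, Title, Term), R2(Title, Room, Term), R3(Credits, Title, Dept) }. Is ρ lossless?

Chase test. Columns are CourseID, Credits, Bldg, Title, Dept, Room, Term; row i has aⱼ where attribute j ∈ Ri, else bᵢⱼ.
Initial tableau (one row per fragment):
  row 1: a1 a2 a3 a4 b15 b16 a7
  row 2: b21 b22 b23 a4 b25 a6 a7
  row 3: b31 a2 b33 a4 a5 b36 b37
Rows 1 and 2 agree on Title, Term; apply Title, Term→CourseID, Bldg and equate their CourseID, Bldg entries.
Rows 1 and 2 agree on CourseID, Title; apply CourseID, Title→Dept and equate their Dept entries.
Rows 1 and 2 agree on Title; apply Title→Credits, Bldg and equate their Credits, Bldg entries.
Rows 1 and 3 agree on Title; apply Title→Credits, Bldg and equate their Credits, Bldg entries.
Rows 1 and 3 agree on Credits; apply Credits→CourseID and equate their CourseID entries.
Rows 1 and 3 agree on CourseID, Title; apply CourseID, Title→Dept and equate their Dept entries.
Row 2 is now all distinguished symbols — the join is lossless.

Yes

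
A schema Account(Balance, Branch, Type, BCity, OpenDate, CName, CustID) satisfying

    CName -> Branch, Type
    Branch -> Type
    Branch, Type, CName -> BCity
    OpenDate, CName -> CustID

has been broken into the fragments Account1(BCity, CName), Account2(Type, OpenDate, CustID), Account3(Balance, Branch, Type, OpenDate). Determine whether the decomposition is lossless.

Chase test. Columns are Balance, Branch, Type, BCity, OpenDate, CName, CustID; row i has aⱼ where attribute j ∈ Accounti, else bᵢⱼ.
Initial tableau (one row per fragment):
  row 1: b11 b12 b13 a4 b15 a6 b17
  row 2: b21 b22 a3 b24 a5 b26 a7
  row 3: a1 a2 a3 b34 a5 b36 b37
No row becomes fully distinguished — the join is lossy.

No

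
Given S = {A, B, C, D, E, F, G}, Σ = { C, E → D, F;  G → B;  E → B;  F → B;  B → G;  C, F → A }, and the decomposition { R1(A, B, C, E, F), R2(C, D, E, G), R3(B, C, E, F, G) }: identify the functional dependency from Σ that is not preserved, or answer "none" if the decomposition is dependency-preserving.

none

C, E → D, F: restricted closure across fragments reaches D, F.
G → B lies within R3.
E → B lies within R1.
F → B lies within R1.
B → G lies within R3.
C, F → A lies within R1.
Every dependency is enforceable on the fragments, so the decomposition is dependency-preserving.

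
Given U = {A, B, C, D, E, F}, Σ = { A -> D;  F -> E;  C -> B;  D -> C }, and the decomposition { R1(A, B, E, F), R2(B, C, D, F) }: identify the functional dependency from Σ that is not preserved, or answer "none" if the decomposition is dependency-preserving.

Check A → D: no single fragment contains all of {A, D}, and the restricted closure of {A} across the fragments never reaches {D}.
F → E is preserved.
C → B is preserved.
D → C is preserved.

A -> D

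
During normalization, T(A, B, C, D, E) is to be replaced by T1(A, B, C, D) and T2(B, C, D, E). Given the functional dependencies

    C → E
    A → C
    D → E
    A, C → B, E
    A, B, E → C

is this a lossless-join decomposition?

Common attributes: T1 ∩ T2 = {B, C, D}.
Closure of {B, C, D}: C → E applies, adding E. So (B, C, D)⁺ = {B, C, D, E}.
This closure contains every attribute of T2, so T1 ∩ T2 → T2. The join is lossless.

Yes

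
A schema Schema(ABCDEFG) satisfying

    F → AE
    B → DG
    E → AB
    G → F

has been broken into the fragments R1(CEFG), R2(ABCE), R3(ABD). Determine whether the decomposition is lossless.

Yes

Chase test. Columns are ABCDEFG; row i has aⱼ where attribute j ∈ Ri, else bᵢⱼ.
Initial tableau (one row per fragment):
  row 1: b11 b12 a3 b14 a5 a6 a7
  row 2: a1 a2 a3 b24 a5 b26 b27
  row 3: a1 a2 b33 a4 b35 b36 b37
Rows 2 and 3 agree on B; apply B→DG and equate their DG entries.
Rows 1 and 2 agree on E; apply E→AB and equate their AB entries.
Rows 2 and 3 agree on G; apply G→F and equate their F entries.
Rows 2 and 3 agree on F; apply F→AE and equate their AE entries.
Rows 1 and 2 agree on B; apply B→DG and equate their DG entries.
Rows 1 and 2 agree on G; apply G→F and equate their F entries.
Row 1 is now all distinguished symbols — the join is lossless.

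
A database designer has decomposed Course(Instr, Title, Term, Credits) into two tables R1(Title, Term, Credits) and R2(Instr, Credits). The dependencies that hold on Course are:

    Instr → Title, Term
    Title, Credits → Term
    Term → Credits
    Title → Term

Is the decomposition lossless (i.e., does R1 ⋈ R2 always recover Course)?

No

Common attributes: R1 ∩ R2 = {Credits}.
No dependency enlarges {Credits}, so (Credits)⁺ = {Credits}.
The closure contains neither all of R1 = {Title, Term, Credits} nor all of R2 = {Instr, Credits}, so the common attributes are not a superkey of either fragment. The join is lossy.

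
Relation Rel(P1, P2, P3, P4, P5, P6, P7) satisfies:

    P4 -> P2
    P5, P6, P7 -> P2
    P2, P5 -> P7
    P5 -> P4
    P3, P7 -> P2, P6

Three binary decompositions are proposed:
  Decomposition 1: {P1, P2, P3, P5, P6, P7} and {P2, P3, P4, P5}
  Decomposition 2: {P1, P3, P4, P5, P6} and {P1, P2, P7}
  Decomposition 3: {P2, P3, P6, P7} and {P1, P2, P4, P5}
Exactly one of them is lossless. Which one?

Decomposition 1

Decomposition 1: common = {P2, P3, P5}, closure = {P2, P3, P4, P5, P6, P7} → lossless.
Decomposition 2: common = {P1}, closure = {P1} → lossy.
Decomposition 3: common = {P2}, closure = {P2} → lossy.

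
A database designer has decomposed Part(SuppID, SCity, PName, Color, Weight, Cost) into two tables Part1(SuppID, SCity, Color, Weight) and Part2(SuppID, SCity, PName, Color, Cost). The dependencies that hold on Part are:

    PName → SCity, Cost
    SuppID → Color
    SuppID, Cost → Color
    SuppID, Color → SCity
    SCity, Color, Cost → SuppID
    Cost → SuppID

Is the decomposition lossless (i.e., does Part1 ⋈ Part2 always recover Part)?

Common attributes: Part1 ∩ Part2 = {SuppID, SCity, Color}.
No dependency enlarges {SuppID, SCity, Color}, so (SuppID, SCity, Color)⁺ = {SuppID, SCity, Color}.
The closure contains neither all of Part1 = {SuppID, SCity, Color, Weight} nor all of Part2 = {SuppID, SCity, PName, Color, Cost}, so the common attributes are not a superkey of either fragment. The join is lossy.

No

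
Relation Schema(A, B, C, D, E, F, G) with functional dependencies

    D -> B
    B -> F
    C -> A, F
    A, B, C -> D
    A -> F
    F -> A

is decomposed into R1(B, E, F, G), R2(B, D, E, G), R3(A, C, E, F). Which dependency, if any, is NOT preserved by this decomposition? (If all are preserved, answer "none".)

A, B, C -> D

Check A, B, C → D: no single fragment contains all of {A, B, C, D}, and the restricted closure of {A, B, C} across the fragments never reaches {D}.
D → B is preserved.
B → F is preserved.
C → A, F is preserved.
A → F is preserved.
F → A is preserved.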